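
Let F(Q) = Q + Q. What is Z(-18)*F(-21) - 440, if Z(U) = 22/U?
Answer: -1166/3 ≈ -388.67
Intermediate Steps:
F(Q) = 2*Q
Z(-18)*F(-21) - 440 = (22/(-18))*(2*(-21)) - 440 = (22*(-1/18))*(-42) - 440 = -11/9*(-42) - 440 = 154/3 - 440 = -1166/3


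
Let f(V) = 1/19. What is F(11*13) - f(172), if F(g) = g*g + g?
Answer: 391247/19 ≈ 20592.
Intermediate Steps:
F(g) = g + g² (F(g) = g² + g = g + g²)
f(V) = 1/19
F(11*13) - f(172) = (11*13)*(1 + 11*13) - 1*1/19 = 143*(1 + 143) - 1/19 = 143*144 - 1/19 = 20592 - 1/19 = 391247/19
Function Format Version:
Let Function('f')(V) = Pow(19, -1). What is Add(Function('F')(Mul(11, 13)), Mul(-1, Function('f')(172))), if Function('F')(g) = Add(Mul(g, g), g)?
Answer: Rational(391247, 19) ≈ 20592.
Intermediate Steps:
Function('F')(g) = Add(g, Pow(g, 2)) (Function('F')(g) = Add(Pow(g, 2), g) = Add(g, Pow(g, 2)))
Function('f')(V) = Rational(1, 19)
Add(Function('F')(Mul(11, 13)), Mul(-1, Function('f')(172))) = Add(Mul(Mul(11, 13), Add(1, Mul(11, 13))), Mul(-1, Rational(1, 19))) = Add(Mul(143, Add(1, 143)), Rational(-1, 19)) = Add(Mul(143, 144), Rational(-1, 19)) = Add(20592, Rational(-1, 19)) = Rational(391247, 19)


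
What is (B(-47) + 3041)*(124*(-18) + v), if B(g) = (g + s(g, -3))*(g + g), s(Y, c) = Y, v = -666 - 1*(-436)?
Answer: -29241174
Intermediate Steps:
v = -230 (v = -666 + 436 = -230)
B(g) = 4*g² (B(g) = (g + g)*(g + g) = (2*g)*(2*g) = 4*g²)
(B(-47) + 3041)*(124*(-18) + v) = (4*(-47)² + 3041)*(124*(-18) - 230) = (4*2209 + 3041)*(-2232 - 230) = (8836 + 3041)*(-2462) = 11877*(-2462) = -29241174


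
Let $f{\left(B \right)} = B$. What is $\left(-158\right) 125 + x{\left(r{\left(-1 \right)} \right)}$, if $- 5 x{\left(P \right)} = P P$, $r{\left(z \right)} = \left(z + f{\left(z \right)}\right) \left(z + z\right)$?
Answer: $- \frac{98766}{5} \approx -19753.0$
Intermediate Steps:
$r{\left(z \right)} = 4 z^{2}$ ($r{\left(z \right)} = \left(z + z\right) \left(z + z\right) = 2 z 2 z = 4 z^{2}$)
$x{\left(P \right)} = - \frac{P^{2}}{5}$ ($x{\left(P \right)} = - \frac{P P}{5} = - \frac{P^{2}}{5}$)
$\left(-158\right) 125 + x{\left(r{\left(-1 \right)} \right)} = \left(-158\right) 125 - \frac{\left(4 \left(-1\right)^{2}\right)^{2}}{5} = -19750 - \frac{\left(4 \cdot 1\right)^{2}}{5} = -19750 - \frac{4^{2}}{5} = -19750 - \frac{16}{5} = - \frac{98766}{5}$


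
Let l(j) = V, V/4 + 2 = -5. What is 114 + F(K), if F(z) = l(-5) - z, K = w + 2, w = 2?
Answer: 82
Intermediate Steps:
K = 4 (K = 2 + 2 = 4)
V = -28 (V = -8 + 4*(-5) = -8 - 20 = -28)
l(j) = -28
F(z) = -28 - z
114 + F(K) = 114 + (-28 - 1*4) = 114 + (-28 - 4) = 114 - 32 = 82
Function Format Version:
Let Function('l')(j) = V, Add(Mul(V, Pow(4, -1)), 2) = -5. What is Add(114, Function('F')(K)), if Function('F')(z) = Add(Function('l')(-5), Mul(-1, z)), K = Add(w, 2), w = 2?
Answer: 82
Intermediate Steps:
K = 4 (K = Add(2, 2) = 4)
V = -28 (V = Add(-8, Mul(4, -5)) = Add(-8, -20) = -28)
Function('l')(j) = -28
Function('F')(z) = Add(-28, Mul(-1, z))
Add(114, Function('F')(K)) = Add(114, Add(-28, Mul(-1, 4))) = Add(114, Add(-28, -4)) = Add(114, -32) = 82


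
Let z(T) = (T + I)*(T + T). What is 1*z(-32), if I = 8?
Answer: 1536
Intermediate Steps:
z(T) = 2*T*(8 + T) (z(T) = (T + 8)*(T + T) = (8 + T)*(2*T) = 2*T*(8 + T))
1*z(-32) = 1*(2*(-32)*(8 - 32)) = 1*(2*(-32)*(-24)) = 1*1536 = 1536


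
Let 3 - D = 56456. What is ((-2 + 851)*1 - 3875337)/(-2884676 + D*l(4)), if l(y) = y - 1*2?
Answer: 645748/499597 ≈ 1.2925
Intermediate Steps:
D = -56453 (D = 3 - 1*56456 = 3 - 56456 = -56453)
l(y) = -2 + y (l(y) = y - 2 = -2 + y)
((-2 + 851)*1 - 3875337)/(-2884676 + D*l(4)) = ((-2 + 851)*1 - 3875337)/(-2884676 - 56453*(-2 + 4)) = (849*1 - 3875337)/(-2884676 - 56453*2) = (849 - 3875337)/(-2884676 - 112906) = -3874488/(-2997582) = -3874488*(-1/2997582) = 645748/499597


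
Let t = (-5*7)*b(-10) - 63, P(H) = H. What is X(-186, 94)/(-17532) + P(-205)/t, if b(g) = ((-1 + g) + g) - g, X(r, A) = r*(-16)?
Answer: -379361/470442 ≈ -0.80639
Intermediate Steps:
X(r, A) = -16*r
b(g) = -1 + g (b(g) = (-1 + 2*g) - g = -1 + g)
t = 322 (t = (-5*7)*(-1 - 10) - 63 = -35*(-11) - 63 = 385 - 63 = 322)
X(-186, 94)/(-17532) + P(-205)/t = -16*(-186)/(-17532) - 205/322 = 2976*(-1/17532) - 205*1/322 = -248/1461 - 205/322 = -379361/470442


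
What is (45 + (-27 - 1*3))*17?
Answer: 255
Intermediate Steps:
(45 + (-27 - 1*3))*17 = (45 + (-27 - 3))*17 = (45 - 30)*17 = 15*17 = 255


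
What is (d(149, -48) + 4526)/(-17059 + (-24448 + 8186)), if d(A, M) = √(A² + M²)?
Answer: -4526/33321 - 13*√145/33321 ≈ -0.14053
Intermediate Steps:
(d(149, -48) + 4526)/(-17059 + (-24448 + 8186)) = (√(149² + (-48)²) + 4526)/(-17059 + (-24448 + 8186)) = (√(22201 + 2304) + 4526)/(-17059 - 16262) = (√24505 + 4526)/(-33321) = (13*√145 + 4526)*(-1/33321) = (4526 + 13*√145)*(-1/33321) = -4526/33321 - 13*√145/33321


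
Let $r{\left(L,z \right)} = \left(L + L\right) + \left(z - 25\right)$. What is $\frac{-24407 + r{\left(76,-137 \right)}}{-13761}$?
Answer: $\frac{2713}{1529} \approx 1.7744$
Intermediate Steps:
$r{\left(L,z \right)} = -25 + z + 2 L$ ($r{\left(L,z \right)} = 2 L + \left(-25 + z\right) = -25 + z + 2 L$)
$\frac{-24407 + r{\left(76,-137 \right)}}{-13761} = \frac{-24407 - 10}{-13761} = \left(-24407 - 10\right) \left(- \frac{1}{13761}\right) = \left(-24417\right) \left(- \frac{1}{13761}\right) = \frac{2713}{1529}$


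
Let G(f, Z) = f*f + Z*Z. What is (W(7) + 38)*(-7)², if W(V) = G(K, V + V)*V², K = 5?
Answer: 532483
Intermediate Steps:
G(f, Z) = Z² + f² (G(f, Z) = f² + Z² = Z² + f²)
W(V) = V²*(25 + 4*V²) (W(V) = ((V + V)² + 5²)*V² = ((2*V)² + 25)*V² = (4*V² + 25)*V² = (25 + 4*V²)*V² = V²*(25 + 4*V²))
(W(7) + 38)*(-7)² = (7²*(25 + 4*7²) + 38)*(-7)² = (49*(25 + 4*49) + 38)*49 = (49*(25 + 196) + 38)*49 = (49*221 + 38)*49 = (10829 + 38)*49 = 10867*49 = 532483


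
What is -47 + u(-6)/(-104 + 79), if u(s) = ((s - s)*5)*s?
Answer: -47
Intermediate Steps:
u(s) = 0 (u(s) = (0*5)*s = 0*s = 0)
-47 + u(-6)/(-104 + 79) = -47 + 0/(-104 + 79) = -47 + 0/(-25) = -47 + 0*(-1/25) = -47 + 0 = -47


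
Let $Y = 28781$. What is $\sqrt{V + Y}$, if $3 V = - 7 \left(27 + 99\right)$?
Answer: $\sqrt{28487} \approx 168.78$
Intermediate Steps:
$V = -294$ ($V = \frac{\left(-7\right) \left(27 + 99\right)}{3} = \frac{\left(-7\right) 126}{3} = \frac{1}{3} \left(-882\right) = -294$)
$\sqrt{V + Y} = \sqrt{-294 + 28781} = \sqrt{28487}$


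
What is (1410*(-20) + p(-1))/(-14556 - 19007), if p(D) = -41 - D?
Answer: 28240/33563 ≈ 0.84140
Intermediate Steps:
(1410*(-20) + p(-1))/(-14556 - 19007) = (1410*(-20) + (-41 - 1*(-1)))/(-14556 - 19007) = (-28200 + (-41 + 1))/(-33563) = (-28200 - 40)*(-1/33563) = -28240*(-1/33563) = 28240/33563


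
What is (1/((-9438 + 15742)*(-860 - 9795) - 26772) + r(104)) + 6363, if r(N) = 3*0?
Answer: 427567460795/67195892 ≈ 6363.0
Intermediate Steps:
r(N) = 0
(1/((-9438 + 15742)*(-860 - 9795) - 26772) + r(104)) + 6363 = (1/((-9438 + 15742)*(-860 - 9795) - 26772) + 0) + 6363 = (1/(6304*(-10655) - 26772) + 0) + 6363 = (1/(-67169120 - 26772) + 0) + 6363 = (1/(-67195892) + 0) + 6363 = (-1/67195892 + 0) + 6363 = -1/67195892 + 6363 = 427567460795/67195892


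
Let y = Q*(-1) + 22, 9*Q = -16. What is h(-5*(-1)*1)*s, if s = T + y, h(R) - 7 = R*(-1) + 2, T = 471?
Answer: 17812/9 ≈ 1979.1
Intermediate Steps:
Q = -16/9 (Q = (1/9)*(-16) = -16/9 ≈ -1.7778)
h(R) = 9 - R (h(R) = 7 + (R*(-1) + 2) = 7 + (-R + 2) = 7 + (2 - R) = 9 - R)
y = 214/9 (y = -16/9*(-1) + 22 = 16/9 + 22 = 214/9 ≈ 23.778)
s = 4453/9 (s = 471 + 214/9 = 4453/9 ≈ 494.78)
h(-5*(-1)*1)*s = (9 - (-5*(-1)))*(4453/9) = (9 - 5)*(4453/9) = 4*(4453/9) = 17812/9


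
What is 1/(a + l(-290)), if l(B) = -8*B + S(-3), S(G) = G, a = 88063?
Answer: 1/90380 ≈ 1.1064e-5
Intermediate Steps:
l(B) = -3 - 8*B (l(B) = -8*B - 3 = -3 - 8*B)
1/(a + l(-290)) = 1/(88063 + (-3 - 8*(-290))) = 1/(88063 + (-3 + 2320)) = 1/(88063 + 2317) = 1/90380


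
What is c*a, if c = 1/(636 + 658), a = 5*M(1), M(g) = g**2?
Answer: 5/1294 ≈ 0.0038640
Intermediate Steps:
a = 5 (a = 5*1**2 = 5*1 = 5)
c = 1/1294 ≈ 0.00077280
c*a = (1/1294)*5 = 5/1294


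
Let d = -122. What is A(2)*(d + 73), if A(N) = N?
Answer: -98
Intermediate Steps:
A(2)*(d + 73) = 2*(-122 + 73) = 2*(-49) = -98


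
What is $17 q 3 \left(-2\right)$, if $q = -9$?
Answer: $918$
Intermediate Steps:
$17 q 3 \left(-2\right) = 17 \left(-9\right) 3 \left(-2\right) = \left(-153\right) \left(-6\right) = 918$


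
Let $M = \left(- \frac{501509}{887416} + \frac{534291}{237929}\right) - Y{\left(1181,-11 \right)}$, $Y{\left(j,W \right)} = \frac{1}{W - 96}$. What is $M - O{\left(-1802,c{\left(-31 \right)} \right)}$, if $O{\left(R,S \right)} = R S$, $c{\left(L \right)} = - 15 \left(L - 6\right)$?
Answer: $\frac{22594717474335882609}{22592194156648} \approx 1.0001 \cdot 10^{6}$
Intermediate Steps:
$Y{\left(j,W \right)} = \frac{1}{-96 + W}$
$c{\left(L \right)} = 90 - 15 L$ ($c{\left(L \right)} = - 15 \left(-6 + L\right) = 90 - 15 L$)
$M = \frac{38176330651329}{22592194156648}$ ($M = \left(- \frac{501509}{887416} + \frac{534291}{237929}\right) - \frac{1}{-96 - 11} = \left(\left(-501509\right) \frac{1}{887416} + 534291 \cdot \frac{1}{237929}\right) - \frac{1}{-107} = \left(- \frac{501509}{887416} + \frac{534291}{237929}\right) - - \frac{1}{107} = \frac{354814847195}{211142001464} + \frac{1}{107} = \frac{38176330651329}{22592194156648} \approx 1.6898$)
$M - O{\left(-1802,c{\left(-31 \right)} \right)} = \frac{38176330651329}{22592194156648} - - 1802 \left(90 - -465\right) = \frac{38176330651329}{22592194156648} - - 1802 \left(90 + 465\right) = \frac{38176330651329}{22592194156648} - \left(-1802\right) 555 = \frac{38176330651329}{22592194156648} - -1000110 = \frac{38176330651329}{22592194156648} + 1000110 = \frac{22594717474335882609}{22592194156648}$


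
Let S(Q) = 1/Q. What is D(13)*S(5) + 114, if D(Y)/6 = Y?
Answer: 648/5 ≈ 129.60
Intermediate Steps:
D(Y) = 6*Y
D(13)*S(5) + 114 = (6*13)/5 + 114 = 78*(1/5) + 114 = 78/5 + 114 = 648/5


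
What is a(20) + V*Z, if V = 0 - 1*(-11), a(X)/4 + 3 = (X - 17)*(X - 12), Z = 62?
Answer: 766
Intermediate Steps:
a(X) = -12 + 4*(-17 + X)*(-12 + X) (a(X) = -12 + 4*((X - 17)*(X - 12)) = -12 + 4*((-17 + X)*(-12 + X)) = -12 + 4*(-17 + X)*(-12 + X))
V = 11 (V = 0 + 11 = 11)
a(20) + V*Z = (804 - 116*20 + 4*20²) + 11*62 = (804 - 2320 + 4*400) + 682 = (804 - 2320 + 1600) + 682 = 84 + 682 = 766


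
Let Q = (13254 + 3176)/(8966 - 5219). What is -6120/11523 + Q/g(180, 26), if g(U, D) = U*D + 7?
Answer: -35763757930/67456367949 ≈ -0.53018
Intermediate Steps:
g(U, D) = 7 + D*U (g(U, D) = D*U + 7 = 7 + D*U)
Q = 16430/3747 ≈ 4.3848
-6120/11523 + Q/g(180, 26) = -6120/11523 + 16430/(3747*(7 + 26*180)) = -6120*1/11523 + 16430/(3747*(7 + 4680)) = -2040/3841 + (16430/3747)/4687 = -2040/3841 + (16430/3747)*(1/4687) = -2040/3841 + 16430/17562189 = -35763757930/67456367949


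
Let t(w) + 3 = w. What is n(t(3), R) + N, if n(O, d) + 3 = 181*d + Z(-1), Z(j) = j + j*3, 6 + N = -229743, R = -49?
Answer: -238625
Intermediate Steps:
t(w) = -3 + w
N = -229749 (N = -6 - 229743 = -229749)
Z(j) = 4*j (Z(j) = j + 3*j = 4*j)
n(O, d) = -7 + 181*d (n(O, d) = -3 + (181*d + 4*(-1)) = -3 + (181*d - 4) = -3 + (-4 + 181*d) = -7 + 181*d)
n(t(3), R) + N = (-7 + 181*(-49)) - 229749 = (-7 - 8869) - 229749 = -8876 - 229749 = -238625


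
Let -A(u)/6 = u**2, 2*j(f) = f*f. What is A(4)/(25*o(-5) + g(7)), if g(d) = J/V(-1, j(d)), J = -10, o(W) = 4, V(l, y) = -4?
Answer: -192/205 ≈ -0.93659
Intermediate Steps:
j(f) = f**2/2 (j(f) = (f*f)/2 = f**2/2)
g(d) = 5/2 (g(d) = -10/(-4) = -10*(-1/4) = 5/2)
A(u) = -6*u**2
A(4)/(25*o(-5) + g(7)) = (-6*4**2)/(25*4 + 5/2) = (-6*16)/(100 + 5/2) = -96/205/2 = -96*2/205 = -192/205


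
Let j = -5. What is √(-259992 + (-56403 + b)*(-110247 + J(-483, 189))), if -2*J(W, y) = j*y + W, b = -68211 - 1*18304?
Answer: √15653977302 ≈ 1.2512e+5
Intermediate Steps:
b = -86515 (b = -68211 - 18304 = -86515)
J(W, y) = -W/2 + 5*y/2 (J(W, y) = -(-5*y + W)/2 = -(W - 5*y)/2 = -W/2 + 5*y/2)
√(-259992 + (-56403 + b)*(-110247 + J(-483, 189))) = √(-259992 + (-56403 - 86515)*(-110247 + (-½*(-483) + (5/2)*189))) = √(-259992 - 142918*(-110247 + (483/2 + 945/2))) = √(-259992 - 142918*(-110247 + 714)) = √(-259992 - 142918*(-109533)) = √(-259992 + 15654237294) = √15653977302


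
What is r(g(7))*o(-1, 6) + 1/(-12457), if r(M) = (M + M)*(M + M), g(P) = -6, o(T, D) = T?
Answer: -1793809/12457 ≈ -144.00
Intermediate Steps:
r(M) = 4*M² (r(M) = (2*M)*(2*M) = 4*M²)
r(g(7))*o(-1, 6) + 1/(-12457) = (4*(-6)²)*(-1) + 1/(-12457) = (4*36)*(-1) - 1/12457 = 144*(-1) - 1/12457 = -144 - 1/12457 = -1793809/12457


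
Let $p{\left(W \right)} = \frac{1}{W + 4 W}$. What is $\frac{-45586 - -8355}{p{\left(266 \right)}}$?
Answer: $-49517230$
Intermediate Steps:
$p{\left(W \right)} = \frac{1}{5 W}$
$\frac{-45586 - -8355}{p{\left(266 \right)}} = \frac{-45586 - -8355}{\frac{1}{5} \cdot \frac{1}{266}} = \frac{-45586 + 8355}{\frac{1}{5} \cdot \frac{1}{266}} = - 37231 \frac{1}{\frac{1}{1330}} = \left(-37231\right) 1330 = -49517230$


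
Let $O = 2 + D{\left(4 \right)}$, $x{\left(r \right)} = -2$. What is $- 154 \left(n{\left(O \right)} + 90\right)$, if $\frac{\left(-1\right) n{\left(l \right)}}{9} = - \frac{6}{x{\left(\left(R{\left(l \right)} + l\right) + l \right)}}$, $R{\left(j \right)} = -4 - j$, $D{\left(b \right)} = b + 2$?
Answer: $-9702$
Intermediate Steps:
$D{\left(b \right)} = 2 + b$
$O = 8$ ($O = 2 + \left(2 + 4\right) = 2 + 6 = 8$)
$n{\left(l \right)} = -27$ ($n{\left(l \right)} = - 9 \left(- \frac{6}{-2}\right) = - 9 \left(\left(-6\right) \left(- \frac{1}{2}\right)\right) = \left(-9\right) 3 = -27$)
$- 154 \left(n{\left(O \right)} + 90\right) = - 154 \left(-27 + 90\right) = \left(-154\right) 63 = -9702$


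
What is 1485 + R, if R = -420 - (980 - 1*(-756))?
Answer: -671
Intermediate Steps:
R = -2156 (R = -420 - (980 + 756) = -420 - 1*1736 = -420 - 1736 = -2156)
1485 + R = 1485 - 2156 = -671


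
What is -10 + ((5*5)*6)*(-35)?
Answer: -5260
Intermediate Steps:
-10 + ((5*5)*6)*(-35) = -10 + (25*6)*(-35) = -10 + 150*(-35) = -10 - 5250 = -5260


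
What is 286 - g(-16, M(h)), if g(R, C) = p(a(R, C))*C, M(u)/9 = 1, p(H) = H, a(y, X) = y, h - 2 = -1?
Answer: 430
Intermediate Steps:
h = 1 (h = 2 - 1 = 1)
M(u) = 9 (M(u) = 9*1 = 9)
g(R, C) = C*R (g(R, C) = R*C = C*R)
286 - g(-16, M(h)) = 286 - 9*(-16) = 286 - 1*(-144) = 286 + 144 = 430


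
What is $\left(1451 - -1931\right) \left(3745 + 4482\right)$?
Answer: $27823714$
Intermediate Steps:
$\left(1451 - -1931\right) \left(3745 + 4482\right) = \left(1451 + \left(-275 + 2206\right)\right) 8227 = \left(1451 + 1931\right) 8227 = 3382 \cdot 8227 = 27823714$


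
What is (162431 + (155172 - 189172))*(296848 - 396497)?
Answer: -12798020719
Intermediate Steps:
(162431 + (155172 - 189172))*(296848 - 396497) = (162431 - 34000)*(-99649) = 128431*(-99649) = -12798020719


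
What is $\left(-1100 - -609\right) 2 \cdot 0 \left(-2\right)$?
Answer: $0$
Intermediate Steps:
$\left(-1100 - -609\right) 2 \cdot 0 \left(-2\right) = \left(-1100 + 609\right) 0 \left(-2\right) = \left(-491\right) 0 = 0$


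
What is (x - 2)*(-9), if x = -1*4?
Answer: 54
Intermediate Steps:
x = -4
(x - 2)*(-9) = (-4 - 2)*(-9) = -6*(-9) = 54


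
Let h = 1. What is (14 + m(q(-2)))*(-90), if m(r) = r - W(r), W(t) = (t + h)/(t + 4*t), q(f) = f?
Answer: -1071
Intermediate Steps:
W(t) = (1 + t)/(5*t) (W(t) = (t + 1)/(t + 4*t) = (1 + t)/((5*t)) = (1 + t)*(1/(5*t)) = (1 + t)/(5*t))
m(r) = r - (1 + r)/(5*r)
(14 + m(q(-2)))*(-90) = (14 + (-⅕ - 2 - ⅕/(-2)))*(-90) = (14 + (-⅕ - 2 - ⅕*(-½)))*(-90) = (14 + (-⅕ - 2 + ⅒))*(-90) = (14 - 21/10)*(-90) = (119/10)*(-90) = -1071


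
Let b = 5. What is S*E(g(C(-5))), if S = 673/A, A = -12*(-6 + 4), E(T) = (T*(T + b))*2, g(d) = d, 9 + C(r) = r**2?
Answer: 18844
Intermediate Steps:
C(r) = -9 + r**2
E(T) = 2*T*(5 + T) (E(T) = (T*(T + 5))*2 = (T*(5 + T))*2 = 2*T*(5 + T))
A = 24 (A = -12*(-2) = 24)
S = 673/24 ≈ 28.042
S*E(g(C(-5))) = 673*(2*(-9 + (-5)**2)*(5 + (-9 + (-5)**2)))/24 = 673*(2*(-9 + 25)*(5 + (-9 + 25)))/24 = 673*(2*16*(5 + 16))/24 = 673*(2*16*21)/24 = (673/24)*672 = 18844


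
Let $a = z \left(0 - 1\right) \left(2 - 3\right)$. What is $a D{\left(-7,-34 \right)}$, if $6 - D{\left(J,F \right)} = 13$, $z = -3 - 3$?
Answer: $42$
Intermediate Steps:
$z = -6$ ($z = -3 - 3 = -6$)
$D{\left(J,F \right)} = -7$ ($D{\left(J,F \right)} = 6 - 13 = -7$)
$a = -6$ ($a = - 6 \left(0 - 1\right) \left(2 - 3\right) = - 6 \left(\left(-1\right) \left(-1\right)\right) = \left(-6\right) 1 = -6$)
$a D{\left(-7,-34 \right)} = \left(-6\right) \left(-7\right) = 42$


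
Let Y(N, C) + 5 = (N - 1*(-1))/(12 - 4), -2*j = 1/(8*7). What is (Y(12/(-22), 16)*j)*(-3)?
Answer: -1305/9856 ≈ -0.13241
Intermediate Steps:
j = -1/112 (j = -1/(2*8*7) = -1/(16*7) = -½*1/56 = -1/112 ≈ -0.0089286)
Y(N, C) = -39/8 + N/8 (Y(N, C) = -5 + (N - 1*(-1))/(12 - 4) = -5 + (N + 1)/8 = -5 + (1 + N)*(⅛) = -5 + (⅛ + N/8) = -39/8 + N/8)
(Y(12/(-22), 16)*j)*(-3) = ((-39/8 + (12/(-22))/8)*(-1/112))*(-3) = ((-39/8 + (12*(-1/22))/8)*(-1/112))*(-3) = ((-39/8 + (⅛)*(-6/11))*(-1/112))*(-3) = ((-39/8 - 3/44)*(-1/112))*(-3) = -435/88*(-1/112)*(-3) = (435/9856)*(-3) = -1305/9856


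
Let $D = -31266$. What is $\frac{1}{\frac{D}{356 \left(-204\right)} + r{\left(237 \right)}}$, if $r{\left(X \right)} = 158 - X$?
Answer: $- \frac{12104}{951005} \approx -0.012728$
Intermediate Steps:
$\frac{1}{\frac{D}{356 \left(-204\right)} + r{\left(237 \right)}} = \frac{1}{- \frac{31266}{356 \left(-204\right)} + \left(158 - 237\right)} = \frac{1}{- \frac{31266}{-72624} + \left(158 - 237\right)} = \frac{1}{\left(-31266\right) \left(- \frac{1}{72624}\right) - 79} = \frac{1}{\frac{5211}{12104} - 79} = \frac{1}{- \frac{951005}{12104}} = - \frac{12104}{951005}$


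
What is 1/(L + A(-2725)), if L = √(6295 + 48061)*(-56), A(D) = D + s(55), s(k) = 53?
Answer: 167/10207552 - 7*√13589/10207552 ≈ -6.3581e-5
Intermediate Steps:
A(D) = 53 + D (A(D) = D + 53 = 53 + D)
L = -112*√13589 (L = √54356*(-56) = (2*√13589)*(-56) = -112*√13589 ≈ -13056.)
1/(L + A(-2725)) = 1/(-112*√13589 + (53 - 2725)) = 1/(-112*√13589 - 2672) = 1/(-2672 - 112*√13589)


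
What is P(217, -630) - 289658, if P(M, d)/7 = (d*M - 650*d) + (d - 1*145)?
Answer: 1614447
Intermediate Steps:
P(M, d) = -1015 - 4543*d + 7*M*d (P(M, d) = 7*((d*M - 650*d) + (d - 1*145)) = 7*((M*d - 650*d) + (d - 145)) = 7*((-650*d + M*d) + (-145 + d)) = 7*(-145 - 649*d + M*d) = -1015 - 4543*d + 7*M*d)
P(217, -630) - 289658 = (-1015 - 4543*(-630) + 7*217*(-630)) - 289658 = (-1015 + 2862090 - 956970) - 289658 = 1904105 - 289658 = 1614447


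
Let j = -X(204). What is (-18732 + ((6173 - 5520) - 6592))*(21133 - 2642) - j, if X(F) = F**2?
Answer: -456149845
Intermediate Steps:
j = -41616 (j = -1*204**2 = -1*41616 = -41616)
(-18732 + ((6173 - 5520) - 6592))*(21133 - 2642) - j = (-18732 + ((6173 - 5520) - 6592))*(21133 - 2642) - 1*(-41616) = (-18732 + (653 - 6592))*18491 + 41616 = (-18732 - 5939)*18491 + 41616 = -24671*18491 + 41616 = -456191461 + 41616 = -456149845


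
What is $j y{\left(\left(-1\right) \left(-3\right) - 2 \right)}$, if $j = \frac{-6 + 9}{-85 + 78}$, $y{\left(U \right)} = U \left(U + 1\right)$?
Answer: $- \frac{6}{7} \approx -0.85714$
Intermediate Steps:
$y{\left(U \right)} = U \left(1 + U\right)$
$j = - \frac{3}{7}$ ($j = \frac{3}{-7} = 3 \left(- \frac{1}{7}\right) = - \frac{3}{7} \approx -0.42857$)
$j y{\left(\left(-1\right) \left(-3\right) - 2 \right)} = - \frac{3 \left(\left(-1\right) \left(-3\right) - 2\right) \left(1 - -1\right)}{7} = - \frac{3 \left(3 - 2\right) \left(1 + \left(3 - 2\right)\right)}{7} = - \frac{3 \cdot 1 \left(1 + 1\right)}{7} = - \frac{3 \cdot 1 \cdot 2}{7} = \left(- \frac{3}{7}\right) 2 = - \frac{6}{7}$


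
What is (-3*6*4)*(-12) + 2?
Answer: 866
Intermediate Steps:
(-3*6*4)*(-12) + 2 = -18*4*(-12) + 2 = -72*(-12) + 2 = 864 + 2 = 866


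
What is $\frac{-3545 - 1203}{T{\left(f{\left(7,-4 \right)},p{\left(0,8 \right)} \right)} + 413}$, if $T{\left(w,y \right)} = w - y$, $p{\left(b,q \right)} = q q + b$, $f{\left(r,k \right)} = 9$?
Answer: $- \frac{2374}{179} \approx -13.263$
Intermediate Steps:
$p{\left(b,q \right)} = b + q^{2}$ ($p{\left(b,q \right)} = q^{2} + b = b + q^{2}$)
$\frac{-3545 - 1203}{T{\left(f{\left(7,-4 \right)},p{\left(0,8 \right)} \right)} + 413} = \frac{-3545 - 1203}{\left(9 - \left(0 + 8^{2}\right)\right) + 413} = - \frac{4748}{\left(9 - \left(0 + 64\right)\right) + 413} = - \frac{4748}{\left(9 - 64\right) + 413} = - \frac{4748}{-55 + 413} = - \frac{4748}{358} = \left(-4748\right) \frac{1}{358} = - \frac{2374}{179}$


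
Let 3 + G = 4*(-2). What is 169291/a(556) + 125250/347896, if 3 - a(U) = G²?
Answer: -14720220559/10262932 ≈ -1434.3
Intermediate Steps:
G = -11 (G = -3 + 4*(-2) = -3 - 8 = -11)
a(U) = -118 (a(U) = 3 - 1*(-11)² = 3 - 1*121 = 3 - 121 = -118)
169291/a(556) + 125250/347896 = 169291/(-118) + 125250/347896 = 169291*(-1/118) + 125250*(1/347896) = -169291/118 + 62625/173948 = -14720220559/10262932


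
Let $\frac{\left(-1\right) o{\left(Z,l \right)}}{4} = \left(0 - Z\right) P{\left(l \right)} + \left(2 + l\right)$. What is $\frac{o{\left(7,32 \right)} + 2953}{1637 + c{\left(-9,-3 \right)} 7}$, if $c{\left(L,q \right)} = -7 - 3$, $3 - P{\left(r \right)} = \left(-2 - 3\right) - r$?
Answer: $\frac{3937}{1567} \approx 2.5124$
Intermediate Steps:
$P{\left(r \right)} = 8 + r$ ($P{\left(r \right)} = 3 - \left(\left(-2 - 3\right) - r\right) = 3 - \left(-5 - r\right) = 3 + \left(5 + r\right) = 8 + r$)
$c{\left(L,q \right)} = -10$
$o{\left(Z,l \right)} = -8 - 4 l + 4 Z \left(8 + l\right)$ ($o{\left(Z,l \right)} = - 4 \left(\left(0 - Z\right) \left(8 + l\right) + \left(2 + l\right)\right) = - 4 \left(- Z \left(8 + l\right) + \left(2 + l\right)\right) = - 4 \left(2 + l - Z \left(8 + l\right)\right) = -8 - 4 l + 4 Z \left(8 + l\right)$)
$\frac{o{\left(7,32 \right)} + 2953}{1637 + c{\left(-9,-3 \right)} 7} = \frac{\left(-8 - 128 + 4 \cdot 7 \left(8 + 32\right)\right) + 2953}{1637 - 70} = \frac{\left(-8 - 128 + 4 \cdot 7 \cdot 40\right) + 2953}{1637 - 70} = \frac{\left(-8 - 128 + 1120\right) + 2953}{1567} = \left(984 + 2953\right) \frac{1}{1567} = 3937 \cdot \frac{1}{1567} = \frac{3937}{1567}$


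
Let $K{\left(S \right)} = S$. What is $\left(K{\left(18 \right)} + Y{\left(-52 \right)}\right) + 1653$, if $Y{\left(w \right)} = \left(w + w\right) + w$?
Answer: $1515$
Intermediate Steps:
$Y{\left(w \right)} = 3 w$ ($Y{\left(w \right)} = 2 w + w = 3 w$)
$\left(K{\left(18 \right)} + Y{\left(-52 \right)}\right) + 1653 = \left(18 + 3 \left(-52\right)\right) + 1653 = \left(18 - 156\right) + 1653 = -138 + 1653 = 1515$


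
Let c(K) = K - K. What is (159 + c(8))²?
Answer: 25281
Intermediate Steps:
c(K) = 0
(159 + c(8))² = (159 + 0)² = 159² = 25281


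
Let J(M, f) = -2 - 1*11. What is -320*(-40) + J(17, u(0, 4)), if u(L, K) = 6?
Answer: 12787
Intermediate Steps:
J(M, f) = -13 (J(M, f) = -2 - 11 = -13)
-320*(-40) + J(17, u(0, 4)) = -320*(-40) - 13 = 12800 - 13 = 12787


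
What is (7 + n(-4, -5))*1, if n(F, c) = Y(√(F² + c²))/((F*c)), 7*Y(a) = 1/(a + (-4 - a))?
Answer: 3919/560 ≈ 6.9982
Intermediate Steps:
Y(a) = -1/28 (Y(a) = 1/(7*(a + (-4 - a))) = (⅐)/(-4) = (⅐)*(-¼) = -1/28)
n(F, c) = -1/(28*F*c) (n(F, c) = -1/(F*c)/28 = -1/(28*F*c))
(7 + n(-4, -5))*1 = (7 - 1/28/(-4*(-5)))*1 = (7 - 1/28*(-¼)*(-⅕))*1 = (7 - 1/560)*1 = (3919/560)*1 = 3919/560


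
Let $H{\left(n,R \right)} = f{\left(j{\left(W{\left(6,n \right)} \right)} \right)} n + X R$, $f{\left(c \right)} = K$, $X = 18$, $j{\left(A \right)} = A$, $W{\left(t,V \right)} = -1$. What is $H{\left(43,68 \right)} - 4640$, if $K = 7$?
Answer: $-3115$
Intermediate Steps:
$f{\left(c \right)} = 7$
$H{\left(n,R \right)} = 7 n + 18 R$
$H{\left(43,68 \right)} - 4640 = \left(7 \cdot 43 + 18 \cdot 68\right) - 4640 = \left(301 + 1224\right) - 4640 = 1525 - 4640 = -3115$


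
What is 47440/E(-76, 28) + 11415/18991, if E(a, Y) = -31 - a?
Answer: 180289343/170919 ≈ 1054.8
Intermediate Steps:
47440/E(-76, 28) + 11415/18991 = 47440/(-31 - 1*(-76)) + 11415/18991 = 47440/(-31 + 76) + 11415*(1/18991) = 47440/45 + 11415/18991 = 47440*(1/45) + 11415/18991 = 9488/9 + 11415/18991 = 180289343/170919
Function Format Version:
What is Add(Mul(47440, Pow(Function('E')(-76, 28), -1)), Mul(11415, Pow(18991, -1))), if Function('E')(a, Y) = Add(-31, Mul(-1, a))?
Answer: Rational(180289343, 170919) ≈ 1054.8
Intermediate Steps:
Add(Mul(47440, Pow(Function('E')(-76, 28), -1)), Mul(11415, Pow(18991, -1))) = Add(Mul(47440, Pow(Add(-31, Mul(-1, -76)), -1)), Mul(11415, Pow(18991, -1))) = Add(Mul(47440, Pow(Add(-31, 76), -1)), Mul(11415, Rational(1, 18991))) = Add(Mul(47440, Pow(45, -1)), Rational(11415, 18991)) = Add(Mul(47440, Rational(1, 45)), Rational(11415, 18991)) = Add(Rational(9488, 9), Rational(11415, 18991)) = Rational(180289343, 170919)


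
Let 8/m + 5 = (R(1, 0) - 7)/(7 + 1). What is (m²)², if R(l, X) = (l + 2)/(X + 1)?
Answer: 65536/14641 ≈ 4.4762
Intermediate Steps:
R(l, X) = (2 + l)/(1 + X)
m = -16/11 (m = 8/(-5 + ((2 + 1)/(1 + 0) - 7)/(7 + 1)) = 8/(-5 + (3/1 - 7)/8) = 8/(-5 + (1*3 - 7)*(⅛)) = 8/(-5 + (3 - 7)*(⅛)) = 8/(-5 - 4*⅛) = 8/(-5 - ½) = 8/(-11/2) = 8*(-2/11) = -16/11 ≈ -1.4545)
(m²)² = ((-16/11)²)² = (256/121)² = 65536/14641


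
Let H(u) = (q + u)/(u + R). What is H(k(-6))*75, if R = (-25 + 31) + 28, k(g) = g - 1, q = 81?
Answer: 1850/9 ≈ 205.56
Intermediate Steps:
k(g) = -1 + g
R = 34 (R = 6 + 28 = 34)
H(u) = (81 + u)/(34 + u) (H(u) = (81 + u)/(u + 34) = (81 + u)/(34 + u))
H(k(-6))*75 = ((81 + (-1 - 6))/(34 + (-1 - 6)))*75 = ((81 - 7)/(34 - 7))*75 = (74/27)*75 = 1850/9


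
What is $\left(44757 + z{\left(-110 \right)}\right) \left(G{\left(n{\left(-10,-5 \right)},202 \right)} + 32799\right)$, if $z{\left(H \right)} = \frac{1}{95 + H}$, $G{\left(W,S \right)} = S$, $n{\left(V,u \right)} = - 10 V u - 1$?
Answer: $\frac{22155353354}{15} \approx 1.477 \cdot 10^{9}$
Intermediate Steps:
$n{\left(V,u \right)} = -1 - 10 V u$ ($n{\left(V,u \right)} = - 10 V u - 1 = -1 - 10 V u$)
$\left(44757 + z{\left(-110 \right)}\right) \left(G{\left(n{\left(-10,-5 \right)},202 \right)} + 32799\right) = \left(44757 + \frac{1}{95 - 110}\right) \left(202 + 32799\right) = \left(44757 + \frac{1}{-15}\right) 33001 = \left(44757 - \frac{1}{15}\right) 33001 = \frac{671354}{15} \cdot 33001 = \frac{22155353354}{15}$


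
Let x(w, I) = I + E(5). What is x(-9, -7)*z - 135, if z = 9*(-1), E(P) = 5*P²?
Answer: -1197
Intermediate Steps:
z = -9
x(w, I) = 125 + I (x(w, I) = I + 5*5² = I + 5*25 = I + 125 = 125 + I)
x(-9, -7)*z - 135 = (125 - 7)*(-9) - 135 = 118*(-9) - 135 = -1062 - 135 = -1197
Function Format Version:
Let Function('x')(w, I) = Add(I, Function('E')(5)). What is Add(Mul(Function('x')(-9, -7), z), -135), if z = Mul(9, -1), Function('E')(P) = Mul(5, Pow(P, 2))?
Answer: -1197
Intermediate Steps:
z = -9
Function('x')(w, I) = Add(125, I) (Function('x')(w, I) = Add(I, Mul(5, Pow(5, 2))) = Add(I, Mul(5, 25)) = Add(I, 125) = Add(125, I))
Add(Mul(Function('x')(-9, -7), z), -135) = Add(Mul(Add(125, -7), -9), -135) = Add(Mul(118, -9), -135) = Add(-1062, -135) = -1197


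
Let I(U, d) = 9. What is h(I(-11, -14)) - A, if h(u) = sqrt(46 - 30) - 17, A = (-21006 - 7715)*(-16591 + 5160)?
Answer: -328309764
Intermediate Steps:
A = 328309751 (A = -28721*(-11431) = 328309751)
h(u) = -13 (h(u) = sqrt(16) - 17 = 4 - 17 = -13)
h(I(-11, -14)) - A = -13 - 1*328309751 = -13 - 328309751 = -328309764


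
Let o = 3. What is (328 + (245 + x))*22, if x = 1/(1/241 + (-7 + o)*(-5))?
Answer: 60778828/4821 ≈ 12607.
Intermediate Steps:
x = 241/4821 (x = 1/(1/241 + (-7 + 3)*(-5)) = 1/(1/241 - 4*(-5)) = 1/(1/241 + 20) = 1/(4821/241) = 241/4821 ≈ 0.049990)
(328 + (245 + x))*22 = (328 + (245 + 241/4821))*22 = (328 + 1181386/4821)*22 = (2762674/4821)*22 = 60778828/4821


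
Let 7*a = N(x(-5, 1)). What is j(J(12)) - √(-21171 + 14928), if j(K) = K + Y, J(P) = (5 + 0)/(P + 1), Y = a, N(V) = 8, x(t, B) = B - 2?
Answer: 139/91 - I*√6243 ≈ 1.5275 - 79.013*I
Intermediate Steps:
x(t, B) = -2 + B
a = 8/7 (a = (⅐)*8 = 8/7 ≈ 1.1429)
Y = 8/7 ≈ 1.1429
J(P) = 5/(1 + P)
j(K) = 8/7 + K (j(K) = K + 8/7 = 8/7 + K)
j(J(12)) - √(-21171 + 14928) = (8/7 + 5/(1 + 12)) - √(-21171 + 14928) = (8/7 + 5/13) - √(-6243) = (8/7 + 5*(1/13)) - I*√6243 = (8/7 + 5/13) - I*√6243 = 139/91 - I*√6243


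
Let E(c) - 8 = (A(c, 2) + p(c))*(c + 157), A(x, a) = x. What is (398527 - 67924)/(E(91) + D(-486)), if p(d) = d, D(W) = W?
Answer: 110201/14886 ≈ 7.4030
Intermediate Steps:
E(c) = 8 + 2*c*(157 + c) (E(c) = 8 + (c + c)*(c + 157) = 8 + (2*c)*(157 + c) = 8 + 2*c*(157 + c))
(398527 - 67924)/(E(91) + D(-486)) = (398527 - 67924)/((8 + 2*91² + 314*91) - 486) = 330603/((8 + 2*8281 + 28574) - 486) = 330603/((8 + 16562 + 28574) - 486) = 330603/(45144 - 486) = 330603/44658 = 330603*(1/44658) = 110201/14886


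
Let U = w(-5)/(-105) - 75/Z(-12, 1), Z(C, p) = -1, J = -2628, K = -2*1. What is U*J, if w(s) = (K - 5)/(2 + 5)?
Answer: -6899376/35 ≈ -1.9713e+5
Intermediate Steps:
K = -2
w(s) = -1 (w(s) = (-2 - 5)/(2 + 5) = -7/7 = -7*1/7 = -1)
U = 7876/105 (U = -1/(-105) - 75/(-1) = -1*(-1/105) - 75*(-1) = 1/105 + 75 = 7876/105 ≈ 75.010)
U*J = (7876/105)*(-2628) = -6899376/35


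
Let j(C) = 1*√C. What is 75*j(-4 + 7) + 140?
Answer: 140 + 75*√3 ≈ 269.90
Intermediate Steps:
j(C) = √C
75*j(-4 + 7) + 140 = 75*√(-4 + 7) + 140 = 75*√3 + 140 = 140 + 75*√3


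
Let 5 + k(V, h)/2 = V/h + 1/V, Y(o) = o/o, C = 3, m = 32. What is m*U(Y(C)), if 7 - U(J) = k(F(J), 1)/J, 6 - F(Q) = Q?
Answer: 1056/5 ≈ 211.20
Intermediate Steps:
F(Q) = 6 - Q
Y(o) = 1
k(V, h) = -10 + 2/V + 2*V/h (k(V, h) = -10 + 2*(V/h + 1/V) = -10 + 2*(1/V + V/h) = -10 + (2/V + 2*V/h) = -10 + 2/V + 2*V/h)
U(J) = 7 - (2 - 2*J + 2/(6 - J))/J (U(J) = 7 - (-10 + 2/(6 - J) + 2*(6 - J)/1)/J = 7 - (-10 + 2/(6 - J) + 2*(6 - J)*1)/J = 7 - (-10 + 2/(6 - J) + (12 - 2*J))/J = 7 - (2 - 2*J + 2/(6 - J))/J)
m*U(Y(C)) = 32*((14 - 56*1 + 9*1²)/(1*(-6 + 1))) = 32*(1*(14 - 56 + 9*1)/(-5)) = 32*(1*(-⅕)*(14 - 56 + 9)) = 32*(1*(-⅕)*(-33)) = 32*(33/5) = 1056/5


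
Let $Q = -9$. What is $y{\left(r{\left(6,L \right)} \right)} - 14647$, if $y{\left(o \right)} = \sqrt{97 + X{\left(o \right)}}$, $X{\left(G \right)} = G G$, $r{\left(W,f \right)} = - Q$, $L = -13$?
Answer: $-14647 + \sqrt{178} \approx -14634.0$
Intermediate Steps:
$r{\left(W,f \right)} = 9$ ($r{\left(W,f \right)} = \left(-1\right) \left(-9\right) = 9$)
$X{\left(G \right)} = G^{2}$
$y{\left(o \right)} = \sqrt{97 + o^{2}}$
$y{\left(r{\left(6,L \right)} \right)} - 14647 = \sqrt{97 + 9^{2}} - 14647 = \sqrt{97 + 81} - 14647 = \sqrt{178} - 14647 = -14647 + \sqrt{178}$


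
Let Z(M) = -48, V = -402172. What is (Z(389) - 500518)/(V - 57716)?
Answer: 22753/20904 ≈ 1.0885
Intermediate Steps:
(Z(389) - 500518)/(V - 57716) = (-48 - 500518)/(-402172 - 57716) = -500566/(-459888) = -500566*(-1/459888) = 22753/20904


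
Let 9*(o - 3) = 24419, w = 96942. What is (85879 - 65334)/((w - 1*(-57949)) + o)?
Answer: 36981/283693 ≈ 0.13036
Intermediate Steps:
o = 24446/9 (o = 3 + (1/9)*24419 = 3 + 24419/9 = 24446/9 ≈ 2716.2)
(85879 - 65334)/((w - 1*(-57949)) + o) = (85879 - 65334)/((96942 - 1*(-57949)) + 24446/9) = 20545/((96942 + 57949) + 24446/9) = 20545/(154891 + 24446/9) = 20545/(1418465/9) = 20545*(9/1418465) = 36981/283693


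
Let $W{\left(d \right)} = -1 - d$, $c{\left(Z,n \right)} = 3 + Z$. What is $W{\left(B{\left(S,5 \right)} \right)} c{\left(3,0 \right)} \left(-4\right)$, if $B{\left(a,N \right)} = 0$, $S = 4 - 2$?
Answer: $24$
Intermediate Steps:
$S = 2$ ($S = 4 - 2 = 2$)
$W{\left(B{\left(S,5 \right)} \right)} c{\left(3,0 \right)} \left(-4\right) = \left(-1 - 0\right) \left(3 + 3\right) \left(-4\right) = \left(-1 + 0\right) 6 \left(-4\right) = \left(-1\right) 6 \left(-4\right) = \left(-6\right) \left(-4\right) = 24$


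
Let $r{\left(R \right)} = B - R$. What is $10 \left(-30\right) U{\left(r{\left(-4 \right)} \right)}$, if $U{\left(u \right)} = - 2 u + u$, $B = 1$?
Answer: $1500$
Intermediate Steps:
$r{\left(R \right)} = 1 - R$
$U{\left(u \right)} = - u$
$10 \left(-30\right) U{\left(r{\left(-4 \right)} \right)} = 10 \left(-30\right) \left(- (1 - -4)\right) = - 300 \left(- (1 + 4)\right) = - 300 \left(\left(-1\right) 5\right) = \left(-300\right) \left(-5\right) = 1500$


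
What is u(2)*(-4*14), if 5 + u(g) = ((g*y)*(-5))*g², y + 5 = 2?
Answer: -6440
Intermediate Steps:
y = -3 (y = -5 + 2 = -3)
u(g) = -5 + 15*g³ (u(g) = -5 + ((g*(-3))*(-5))*g² = -5 + (-3*g*(-5))*g² = -5 + (15*g)*g² = -5 + 15*g³)
u(2)*(-4*14) = (-5 + 15*2³)*(-4*14) = (-5 + 15*8)*(-56) = (-5 + 120)*(-56) = 115*(-56) = -6440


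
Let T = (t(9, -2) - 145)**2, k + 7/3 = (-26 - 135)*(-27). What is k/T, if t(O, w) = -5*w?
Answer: 13034/54675 ≈ 0.23839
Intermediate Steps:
k = 13034/3 (k = -7/3 + (-26 - 135)*(-27) = -7/3 - 161*(-27) = -7/3 + 4347 = 13034/3 ≈ 4344.7)
T = 18225 (T = (-5*(-2) - 145)**2 = (10 - 145)**2 = (-135)**2 = 18225)
k/T = (13034/3)/18225 = (13034/3)*(1/18225) = 13034/54675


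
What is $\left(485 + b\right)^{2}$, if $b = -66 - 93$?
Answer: $106276$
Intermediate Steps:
$b = -159$
$\left(485 + b\right)^{2} = \left(485 - 159\right)^{2} = 326^{2} = 106276$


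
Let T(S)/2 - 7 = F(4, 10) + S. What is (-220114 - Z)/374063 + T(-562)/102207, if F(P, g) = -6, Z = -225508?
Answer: 43868624/12743952347 ≈ 0.0034423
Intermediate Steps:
T(S) = 2 + 2*S (T(S) = 14 + 2*(-6 + S) = 14 + (-12 + 2*S) = 2 + 2*S)
(-220114 - Z)/374063 + T(-562)/102207 = (-220114 - 1*(-225508))/374063 + (2 + 2*(-562))/102207 = (-220114 + 225508)*(1/374063) + (2 - 1124)*(1/102207) = 5394*(1/374063) - 1122*1/102207 = 5394/374063 - 374/34069 = 43868624/12743952347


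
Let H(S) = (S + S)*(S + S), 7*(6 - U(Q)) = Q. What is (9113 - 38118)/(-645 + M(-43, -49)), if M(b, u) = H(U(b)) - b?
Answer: 1421245/598 ≈ 2376.7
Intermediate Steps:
U(Q) = 6 - Q/7
H(S) = 4*S² (H(S) = (2*S)*(2*S) = 4*S²)
M(b, u) = -b + 4*(6 - b/7)² (M(b, u) = 4*(6 - b/7)² - b = -b + 4*(6 - b/7)²)
(9113 - 38118)/(-645 + M(-43, -49)) = (9113 - 38118)/(-645 + (-1*(-43) + 4*(-42 - 43)²/49)) = -29005/(-645 + (43 + (4/49)*(-85)²)) = -29005/(-645 + (43 + (4/49)*7225)) = -29005/(-645 + (43 + 28900/49)) = -29005/(-645 + 31007/49) = -29005/(-598/49) = -29005*(-49/598) = 1421245/598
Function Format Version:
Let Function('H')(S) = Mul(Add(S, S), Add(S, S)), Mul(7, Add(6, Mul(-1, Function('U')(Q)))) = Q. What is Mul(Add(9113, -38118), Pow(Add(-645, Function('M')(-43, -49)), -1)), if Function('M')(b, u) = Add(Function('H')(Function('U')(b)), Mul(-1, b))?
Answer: Rational(1421245, 598) ≈ 2376.7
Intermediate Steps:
Function('U')(Q) = Add(6, Mul(Rational(-1, 7), Q))
Function('H')(S) = Mul(4, Pow(S, 2)) (Function('H')(S) = Mul(Mul(2, S), Mul(2, S)) = Mul(4, Pow(S, 2)))
Function('M')(b, u) = Add(Mul(-1, b), Mul(4, Pow(Add(6, Mul(Rational(-1, 7), b)), 2))) (Function('M')(b, u) = Add(Mul(4, Pow(Add(6, Mul(Rational(-1, 7), b)), 2)), Mul(-1, b)) = Add(Mul(-1, b), Mul(4, Pow(Add(6, Mul(Rational(-1, 7), b)), 2))))
Mul(Add(9113, -38118), Pow(Add(-645, Function('M')(-43, -49)), -1)) = Mul(Add(9113, -38118), Pow(Add(-645, Add(Mul(-1, -43), Mul(Rational(4, 49), Pow(Add(-42, -43), 2)))), -1)) = Mul(-29005, Pow(Add(-645, Add(43, Mul(Rational(4, 49), Pow(-85, 2)))), -1)) = Mul(-29005, Pow(Add(-645, Add(43, Mul(Rational(4, 49), 7225))), -1)) = Mul(-29005, Pow(Add(-645, Add(43, Rational(28900, 49))), -1)) = Mul(-29005, Pow(Add(-645, Rational(31007, 49)), -1)) = Mul(-29005, Pow(Rational(-598, 49), -1)) = Mul(-29005, Rational(-49, 598)) = Rational(1421245, 598)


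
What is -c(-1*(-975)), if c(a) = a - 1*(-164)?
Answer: -1139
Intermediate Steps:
c(a) = 164 + a (c(a) = a + 164 = 164 + a)
-c(-1*(-975)) = -(164 - 1*(-975)) = -(164 + 975) = -1*1139 = -1139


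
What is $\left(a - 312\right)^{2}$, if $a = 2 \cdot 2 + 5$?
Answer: $91809$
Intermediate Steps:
$a = 9$ ($a = 4 + 5 = 9$)
$\left(a - 312\right)^{2} = \left(9 - 312\right)^{2} = \left(-303\right)^{2} = 91809$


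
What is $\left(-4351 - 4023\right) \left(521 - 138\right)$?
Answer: $-3207242$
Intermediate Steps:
$\left(-4351 - 4023\right) \left(521 - 138\right) = - 8374 \left(521 + \left(-162 + 24\right)\right) = - 8374 \left(521 - 138\right) = \left(-8374\right) 383 = -3207242$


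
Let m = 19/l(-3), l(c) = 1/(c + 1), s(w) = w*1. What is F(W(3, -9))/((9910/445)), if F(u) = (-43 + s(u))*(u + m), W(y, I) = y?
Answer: 62300/991 ≈ 62.866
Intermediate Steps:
s(w) = w
l(c) = 1/(1 + c)
m = -38 (m = 19/(1/(1 - 3)) = 19/(1/(-2)) = 19/(-½) = 19*(-2) = -38)
F(u) = (-43 + u)*(-38 + u) (F(u) = (-43 + u)*(u - 38) = (-43 + u)*(-38 + u))
F(W(3, -9))/((9910/445)) = (1634 + 3² - 81*3)/((9910/445)) = (1634 + 9 - 243)/((9910*(1/445))) = 1400/(1982/89) = 1400*(89/1982) = 62300/991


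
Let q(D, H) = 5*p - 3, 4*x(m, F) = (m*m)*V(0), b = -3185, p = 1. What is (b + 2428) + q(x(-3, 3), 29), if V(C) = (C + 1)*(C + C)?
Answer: -755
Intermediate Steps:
V(C) = 2*C*(1 + C) (V(C) = (1 + C)*(2*C) = 2*C*(1 + C))
x(m, F) = 0 (x(m, F) = ((m*m)*(2*0*(1 + 0)))/4 = (m**2*(2*0*1))/4 = (m**2*0)/4 = (1/4)*0 = 0)
q(D, H) = 2 (q(D, H) = 5*1 - 3 = 5 - 3 = 2)
(b + 2428) + q(x(-3, 3), 29) = (-3185 + 2428) + 2 = -757 + 2 = -755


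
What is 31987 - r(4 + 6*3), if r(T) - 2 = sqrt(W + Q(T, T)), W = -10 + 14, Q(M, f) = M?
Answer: 31985 - sqrt(26) ≈ 31980.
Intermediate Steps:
W = 4
r(T) = 2 + sqrt(4 + T)
31987 - r(4 + 6*3) = 31987 - (2 + sqrt(4 + (4 + 6*3))) = 31987 - (2 + sqrt(4 + (4 + 18))) = 31987 - (2 + sqrt(4 + 22)) = 31987 - (2 + sqrt(26)) = 31987 + (-2 - sqrt(26)) = 31985 - sqrt(26)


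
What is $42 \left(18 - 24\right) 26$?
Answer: $-6552$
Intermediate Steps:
$42 \left(18 - 24\right) 26 = 42 \left(-6\right) 26 = \left(-252\right) 26 = -6552$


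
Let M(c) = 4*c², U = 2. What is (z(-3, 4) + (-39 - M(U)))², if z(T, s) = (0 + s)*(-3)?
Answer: 4489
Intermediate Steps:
z(T, s) = -3*s (z(T, s) = s*(-3) = -3*s)
(z(-3, 4) + (-39 - M(U)))² = (-3*4 + (-39 - 4*2²))² = (-12 + (-39 - 4*4))² = (-12 + (-39 - 1*16))² = (-12 + (-39 - 16))² = (-12 - 55)² = (-67)² = 4489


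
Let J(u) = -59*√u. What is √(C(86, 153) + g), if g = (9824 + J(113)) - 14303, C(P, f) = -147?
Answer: √(-4626 - 59*√113) ≈ 72.479*I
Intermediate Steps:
g = -4479 - 59*√113 (g = (9824 - 59*√113) - 14303 = -4479 - 59*√113 ≈ -5106.2)
√(C(86, 153) + g) = √(-147 + (-4479 - 59*√113)) = √(-4626 - 59*√113)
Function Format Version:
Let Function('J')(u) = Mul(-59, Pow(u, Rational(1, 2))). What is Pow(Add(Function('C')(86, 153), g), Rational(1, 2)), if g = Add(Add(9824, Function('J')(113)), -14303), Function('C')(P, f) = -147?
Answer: Pow(Add(-4626, Mul(-59, Pow(113, Rational(1, 2)))), Rational(1, 2)) ≈ Mul(72.479, I)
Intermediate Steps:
g = Add(-4479, Mul(-59, Pow(113, Rational(1, 2)))) (g = Add(Add(9824, Mul(-59, Pow(113, Rational(1, 2)))), -14303) = Add(-4479, Mul(-59, Pow(113, Rational(1, 2)))) ≈ -5106.2)
Pow(Add(Function('C')(86, 153), g), Rational(1, 2)) = Pow(Add(-147, Add(-4479, Mul(-59, Pow(113, Rational(1, 2))))), Rational(1, 2)) = Pow(Add(-4626, Mul(-59, Pow(113, Rational(1, 2)))), Rational(1, 2))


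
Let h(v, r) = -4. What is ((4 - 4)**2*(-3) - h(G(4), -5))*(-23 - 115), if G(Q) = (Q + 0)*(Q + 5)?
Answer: -552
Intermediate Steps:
G(Q) = Q*(5 + Q)
((4 - 4)**2*(-3) - h(G(4), -5))*(-23 - 115) = ((4 - 4)**2*(-3) - 1*(-4))*(-23 - 115) = (0**2*(-3) + 4)*(-138) = (0*(-3) + 4)*(-138) = (0 + 4)*(-138) = 4*(-138) = -552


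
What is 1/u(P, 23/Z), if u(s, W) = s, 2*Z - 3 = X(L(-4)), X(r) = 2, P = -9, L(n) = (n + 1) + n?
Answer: -⅑ ≈ -0.11111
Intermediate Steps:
L(n) = 1 + 2*n (L(n) = (1 + n) + n = 1 + 2*n)
Z = 5/2 (Z = 3/2 + (½)*2 = 3/2 + 1 = 5/2 ≈ 2.5000)
1/u(P, 23/Z) = 1/(-9) = -⅑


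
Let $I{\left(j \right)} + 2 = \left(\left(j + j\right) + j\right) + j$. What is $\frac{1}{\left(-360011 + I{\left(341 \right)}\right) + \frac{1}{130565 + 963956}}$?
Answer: $- \frac{1094521}{392548862128} \approx -2.7882 \cdot 10^{-6}$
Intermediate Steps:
$I{\left(j \right)} = -2 + 4 j$ ($I{\left(j \right)} = -2 + \left(\left(\left(j + j\right) + j\right) + j\right) = -2 + \left(\left(2 j + j\right) + j\right) = -2 + \left(3 j + j\right) = -2 + 4 j$)
$\frac{1}{\left(-360011 + I{\left(341 \right)}\right) + \frac{1}{130565 + 963956}} = \frac{1}{\left(-360011 + \left(-2 + 4 \cdot 341\right)\right) + \frac{1}{130565 + 963956}} = \frac{1}{\left(-360011 + \left(-2 + 1364\right)\right) + \frac{1}{1094521}} = \frac{1}{\left(-360011 + 1362\right) + \frac{1}{1094521}} = \frac{1}{-358649 + \frac{1}{1094521}} = \frac{1}{- \frac{392548862128}{1094521}} = - \frac{1094521}{392548862128}$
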